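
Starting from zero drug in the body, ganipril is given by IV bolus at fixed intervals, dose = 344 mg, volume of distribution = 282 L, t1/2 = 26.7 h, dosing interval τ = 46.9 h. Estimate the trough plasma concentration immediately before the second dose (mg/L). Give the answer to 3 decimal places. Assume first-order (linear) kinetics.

C₀ per dose = Dose / Vd = 344 / 282 = 1.220 mg/L
k = ln2 / t½ = 0.693147 / 26.7 = 0.02596 h⁻¹
Fraction remaining after one interval: r = e^(−kτ) = e^(−0.02596 × 46.9) = 0.2960
Before dose 2, 1 dose has been given (aged 1τ).
C_trough = C₀ × r = 1.220 × 0.2960 = 0.3611 mg/L

0.361 mg/L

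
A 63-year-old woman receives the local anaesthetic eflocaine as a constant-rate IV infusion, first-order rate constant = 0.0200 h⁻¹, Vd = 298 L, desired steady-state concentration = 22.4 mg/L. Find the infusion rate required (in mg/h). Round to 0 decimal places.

CL = k × Vd = 0.02000 × 298 = 5.960 L/h
At steady state, infusion rate R₀ = Css × CL = 22.4 × 5.960 = 133.5 mg/h

134 mg/h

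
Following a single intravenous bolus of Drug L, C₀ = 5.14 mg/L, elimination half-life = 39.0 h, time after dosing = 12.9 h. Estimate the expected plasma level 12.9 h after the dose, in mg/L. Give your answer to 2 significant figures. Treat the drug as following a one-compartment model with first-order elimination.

4.1 mg/L

k = ln2 / t½ = 0.693147 / 39.0 = 0.01777 h⁻¹
C = C₀ · e^(−k·t) = 5.140 × e^(−0.01777 × 12.9)
  = 5.140 × 0.7951 = 4.087 mg/L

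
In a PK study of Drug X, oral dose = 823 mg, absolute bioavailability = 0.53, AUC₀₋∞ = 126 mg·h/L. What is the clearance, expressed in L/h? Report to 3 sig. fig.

3.46 L/h

CL = F·Dose / AUC = 0.53 × 823 / 126 = 3.462 L/h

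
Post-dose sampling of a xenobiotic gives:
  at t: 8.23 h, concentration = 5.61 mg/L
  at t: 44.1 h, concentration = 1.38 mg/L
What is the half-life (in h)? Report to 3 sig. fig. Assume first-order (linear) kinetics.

k = ln(C₁/C₂) / (t₂ − t₁) = ln(5.61/1.38) / (44.1 − 8.23)
  = 1.402 / 35.87 = 0.03909 h⁻¹
t½ = ln2 / k = 0.693147 / 0.03909 = 17.73 h

17.7 h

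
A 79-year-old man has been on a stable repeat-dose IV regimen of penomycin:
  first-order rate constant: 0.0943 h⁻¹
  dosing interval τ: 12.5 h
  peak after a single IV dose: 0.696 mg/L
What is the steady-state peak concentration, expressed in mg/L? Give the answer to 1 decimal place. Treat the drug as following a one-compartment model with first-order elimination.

1.0 mg/L

e^(−kτ) = e^(−0.09430 × 12.5) = 0.3077
Accumulation ratio R = 1 / (1 − e^(−kτ)) = 1 / (1 − 0.3077) = 1.444
Steady-state peak = C₀ × R = 0.696 × 1.444 = 1.005 mg/L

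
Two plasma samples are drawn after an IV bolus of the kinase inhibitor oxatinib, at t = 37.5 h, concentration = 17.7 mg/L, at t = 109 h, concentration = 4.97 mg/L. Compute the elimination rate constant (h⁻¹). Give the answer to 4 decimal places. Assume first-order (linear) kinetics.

0.0178 h⁻¹

k = ln(C₁/C₂) / (t₂ − t₁) = ln(17.7/4.97) / (109 − 37.5)
  = 1.270 / 71.50 = 0.01776 h⁻¹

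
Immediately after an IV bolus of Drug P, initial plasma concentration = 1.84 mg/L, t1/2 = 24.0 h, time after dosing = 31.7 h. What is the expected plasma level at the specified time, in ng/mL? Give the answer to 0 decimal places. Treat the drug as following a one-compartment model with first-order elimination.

737 ng/mL

k = ln2 / t½ = 0.693147 / 24.0 = 0.02888 h⁻¹
C = C₀ · e^(−k·t) = 1.840 × e^(−0.02888 × 31.7)
  = 1.840 × 0.4003 = 0.7366 mg/L
Convert: 0.7366 mg/L × 1000 = 736.6 ng/mL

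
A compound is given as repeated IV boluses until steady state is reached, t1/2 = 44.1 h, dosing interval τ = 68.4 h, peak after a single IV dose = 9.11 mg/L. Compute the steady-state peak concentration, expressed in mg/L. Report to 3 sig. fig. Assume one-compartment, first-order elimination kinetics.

k = ln2 / t½ = 0.693147 / 44.1 = 0.01572 h⁻¹
e^(−kτ) = e^(−0.01572 × 68.4) = 0.3412
Accumulation ratio R = 1 / (1 − e^(−kτ)) = 1 / (1 − 0.3412) = 1.518
Steady-state peak = C₀ × R = 9.11 × 1.518 = 13.83 mg/L

13.8 mg/L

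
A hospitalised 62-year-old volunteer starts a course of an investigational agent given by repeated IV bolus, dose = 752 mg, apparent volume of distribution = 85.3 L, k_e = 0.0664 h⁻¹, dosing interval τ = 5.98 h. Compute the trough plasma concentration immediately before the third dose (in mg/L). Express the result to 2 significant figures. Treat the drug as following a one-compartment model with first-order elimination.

C₀ per dose = Dose / Vd = 752 / 85.3 = 8.816 mg/L
Fraction remaining after one interval: r = e^(−kτ) = e^(−0.06640 × 5.98) = 0.6723
Before dose 3, 2 doses have been given (aged 1τ, 2τ).
C_trough = C₀ × (r + r²) = 8.816 × (0.6723 + 0.4520) = 9.912 mg/L

9.9 mg/L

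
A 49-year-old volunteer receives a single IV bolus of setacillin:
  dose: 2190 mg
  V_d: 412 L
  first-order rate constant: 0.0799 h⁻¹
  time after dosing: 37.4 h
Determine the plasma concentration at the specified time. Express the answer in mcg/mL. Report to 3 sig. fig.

0.268 mcg/mL

C₀ = Dose / Vd = 2190 / 412 = 5.316 mg/L
C = C₀ · e^(−k·t) = 5.316 × e^(−0.07990 × 37.4)
  = 5.316 × 0.05038 = 0.2678 mg/L
(0.2678 mg/L = 0.2678 mcg/mL)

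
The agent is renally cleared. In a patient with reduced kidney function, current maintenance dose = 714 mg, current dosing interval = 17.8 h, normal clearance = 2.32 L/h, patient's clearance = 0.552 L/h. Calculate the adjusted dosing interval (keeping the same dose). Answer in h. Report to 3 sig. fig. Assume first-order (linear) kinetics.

To keep the same average steady-state level, dosing rate must scale with clearance.
CL ratio = 0.552 / 2.32 = 0.2379
New interval (same dose) = 17.8 / 0.2379 = 74.82 h

74.8 h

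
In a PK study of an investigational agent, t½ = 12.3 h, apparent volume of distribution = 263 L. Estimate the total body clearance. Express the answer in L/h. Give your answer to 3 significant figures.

k = ln2 / t½ = 0.693147 / 12.3 = 0.05635 h⁻¹
CL = k × Vd = 0.05635 × 263 = 14.82 L/h

14.8 L/h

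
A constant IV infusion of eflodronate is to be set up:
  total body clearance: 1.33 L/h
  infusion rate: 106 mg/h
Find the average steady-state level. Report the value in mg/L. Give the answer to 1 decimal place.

79.7 mg/L

At steady state Css = R₀ / CL = 106 / 1.330 = 79.70 mg/L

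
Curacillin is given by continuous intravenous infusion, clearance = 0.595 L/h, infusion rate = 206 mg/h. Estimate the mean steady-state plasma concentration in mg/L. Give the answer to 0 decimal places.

346 mg/L

At steady state Css = R₀ / CL = 206 / 0.5950 = 346.2 mg/L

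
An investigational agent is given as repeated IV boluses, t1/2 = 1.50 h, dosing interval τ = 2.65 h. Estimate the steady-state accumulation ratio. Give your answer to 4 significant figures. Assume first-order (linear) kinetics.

1.416

k = ln2 / t½ = 0.693147 / 1.50 = 0.4621 h⁻¹
e^(−kτ) = e^(−0.4621 × 2.65) = 0.2939
Accumulation ratio R = 1 / (1 − e^(−kτ)) = 1 / (1 − 0.2939) = 1.416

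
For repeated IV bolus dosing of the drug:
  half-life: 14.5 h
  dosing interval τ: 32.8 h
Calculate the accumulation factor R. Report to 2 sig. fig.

k = ln2 / t½ = 0.693147 / 14.5 = 0.04780 h⁻¹
e^(−kτ) = e^(−0.04780 × 32.8) = 0.2085
Accumulation ratio R = 1 / (1 − e^(−kτ)) = 1 / (1 − 0.2085) = 1.263

1.3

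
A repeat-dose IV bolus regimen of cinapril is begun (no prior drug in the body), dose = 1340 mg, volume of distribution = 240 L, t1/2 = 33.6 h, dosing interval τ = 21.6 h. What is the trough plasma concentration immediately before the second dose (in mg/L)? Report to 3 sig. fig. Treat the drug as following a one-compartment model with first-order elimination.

C₀ per dose = Dose / Vd = 1340 / 240 = 5.583 mg/L
k = ln2 / t½ = 0.693147 / 33.6 = 0.02063 h⁻¹
Fraction remaining after one interval: r = e^(−kτ) = e^(−0.02063 × 21.6) = 0.6404
Before dose 2, 1 dose has been given (aged 1τ).
C_trough = C₀ × r = 5.583 × 0.6404 = 3.575 mg/L

3.58 mg/L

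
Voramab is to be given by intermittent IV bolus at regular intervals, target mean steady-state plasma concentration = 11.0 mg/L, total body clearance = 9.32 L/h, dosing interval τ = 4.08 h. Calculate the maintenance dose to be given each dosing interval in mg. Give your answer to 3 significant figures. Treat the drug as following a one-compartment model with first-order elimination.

At steady state, Dose/τ = Css × CL.
Dose = Css × CL × τ = 11.0 × 9.320 × 4.08 = 418.3 mg

418 mg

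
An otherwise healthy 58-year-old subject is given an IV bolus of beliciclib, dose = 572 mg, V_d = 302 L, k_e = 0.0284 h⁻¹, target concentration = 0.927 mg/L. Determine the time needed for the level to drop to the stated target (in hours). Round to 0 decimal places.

25 h

C₀ = Dose / Vd = 572.0 / 302 = 1.894 mg/L
t = ln(C₀ / C) / k = ln(1.894 / 0.927) / 0.02840
  = ln(2.043) / 0.02840 = 0.7144 / 0.02840 = 25.15 h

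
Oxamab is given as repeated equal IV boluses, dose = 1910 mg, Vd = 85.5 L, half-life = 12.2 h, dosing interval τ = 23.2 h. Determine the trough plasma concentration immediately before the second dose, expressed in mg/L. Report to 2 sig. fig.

6.0 mg/L

C₀ per dose = Dose / Vd = 1910 / 85.5 = 22.34 mg/L
k = ln2 / t½ = 0.693147 / 12.2 = 0.05682 h⁻¹
Fraction remaining after one interval: r = e^(−kτ) = e^(−0.05682 × 23.2) = 0.2676
Before dose 2, 1 dose has been given (aged 1τ).
C_trough = C₀ × r = 22.34 × 0.2676 = 5.978 mg/L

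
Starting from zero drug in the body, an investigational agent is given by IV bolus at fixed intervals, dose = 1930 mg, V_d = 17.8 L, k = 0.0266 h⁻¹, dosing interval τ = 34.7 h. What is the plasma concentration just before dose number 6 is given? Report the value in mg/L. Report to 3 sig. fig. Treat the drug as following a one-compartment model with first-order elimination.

70.8 mg/L

C₀ per dose = Dose / Vd = 1930 / 17.8 = 108.4 mg/L
Fraction remaining after one interval: r = e^(−kτ) = e^(−0.02660 × 34.7) = 0.3973
Before dose 6, 5 doses have been given (aged 1τ, 2τ, 3τ, 4τ, 5τ).
C_trough = C₀ × (r + r² + … + r^5) = C₀ × r(1−r^5)/(1−r)
        = 108.4 × 0.3973 × (1 − 0.009899) / (1 − 0.3973) = 70.75 mg/L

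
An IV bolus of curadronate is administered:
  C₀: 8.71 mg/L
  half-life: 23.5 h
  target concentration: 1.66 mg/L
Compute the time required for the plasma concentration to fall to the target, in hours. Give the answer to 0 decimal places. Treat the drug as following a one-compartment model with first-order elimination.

k = ln2 / t½ = 0.693147 / 23.5 = 0.02950 h⁻¹
t = ln(C₀ / C) / k = ln(8.710 / 1.66) / 0.02950
  = ln(5.247) / 0.02950 = 1.658 / 0.02950 = 56.20 h

56 h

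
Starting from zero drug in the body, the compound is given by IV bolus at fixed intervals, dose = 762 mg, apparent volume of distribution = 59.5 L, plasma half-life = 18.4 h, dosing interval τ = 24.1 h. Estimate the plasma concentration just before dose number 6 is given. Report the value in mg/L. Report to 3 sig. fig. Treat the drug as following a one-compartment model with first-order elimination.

8.57 mg/L

C₀ per dose = Dose / Vd = 762 / 59.5 = 12.81 mg/L
k = ln2 / t½ = 0.693147 / 18.4 = 0.03767 h⁻¹
Fraction remaining after one interval: r = e^(−kτ) = e^(−0.03767 × 24.1) = 0.4034
Before dose 6, 5 doses have been given (aged 1τ, 2τ, 3τ, 4τ, 5τ).
C_trough = C₀ × (r + r² + … + r^5) = C₀ × r(1−r^5)/(1−r)
        = 12.81 × 0.4034 × (1 − 0.01068) / (1 − 0.4034) = 8.569 mg/L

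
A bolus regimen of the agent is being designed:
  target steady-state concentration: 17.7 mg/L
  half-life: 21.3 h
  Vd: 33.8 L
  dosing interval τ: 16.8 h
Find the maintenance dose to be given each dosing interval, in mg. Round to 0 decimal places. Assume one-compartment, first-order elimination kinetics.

327 mg

k = ln2 / t½ = 0.693147 / 21.3 = 0.03254 h⁻¹
CL = k × Vd = 0.03254 × 33.8 = 1.100 L/h
At steady state, Dose/τ = Css × CL.
Dose = Css × CL × τ = 17.7 × 1.100 × 16.8 = 327.1 mg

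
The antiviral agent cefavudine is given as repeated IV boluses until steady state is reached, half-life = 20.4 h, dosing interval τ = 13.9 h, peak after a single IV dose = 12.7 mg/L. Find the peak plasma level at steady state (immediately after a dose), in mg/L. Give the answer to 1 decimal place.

33.7 mg/L

k = ln2 / t½ = 0.693147 / 20.4 = 0.03398 h⁻¹
e^(−kτ) = e^(−0.03398 × 13.9) = 0.6236
Accumulation ratio R = 1 / (1 − e^(−kτ)) = 1 / (1 − 0.6236) = 2.657
Steady-state peak = C₀ × R = 12.7 × 2.657 = 33.74 mg/L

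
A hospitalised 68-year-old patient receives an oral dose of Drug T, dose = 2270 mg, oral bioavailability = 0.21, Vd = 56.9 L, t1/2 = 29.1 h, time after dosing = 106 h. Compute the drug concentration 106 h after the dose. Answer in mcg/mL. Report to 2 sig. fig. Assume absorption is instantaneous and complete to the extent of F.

0.67 mcg/mL

Amount reaching circulation = F × Dose = 0.21 × 2270 = 476.7 mg
C₀ = F·Dose / Vd = 476.7 / 56.9 = 8.378 mg/L
k = ln2 / t½ = 0.693147 / 29.1 = 0.02382 h⁻¹
C = C₀ · e^(−k·t) = 8.378 × e^(−0.02382 × 106)
  = 8.378 × 0.08006 = 0.6707 mg/L
(0.6707 mg/L = 0.6707 mcg/mL)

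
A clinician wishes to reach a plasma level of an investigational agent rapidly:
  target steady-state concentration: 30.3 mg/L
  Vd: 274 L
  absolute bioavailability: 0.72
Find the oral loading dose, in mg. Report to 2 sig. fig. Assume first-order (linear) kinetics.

LD = Css × Vd / F = 30.3 × 274 / 0.72 = 11530 mg

12000 mg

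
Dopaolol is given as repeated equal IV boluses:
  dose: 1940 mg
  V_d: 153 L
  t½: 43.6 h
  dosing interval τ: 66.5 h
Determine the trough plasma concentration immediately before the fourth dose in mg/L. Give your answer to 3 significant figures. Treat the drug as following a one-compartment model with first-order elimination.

6.47 mg/L

C₀ per dose = Dose / Vd = 1940 / 153 = 12.68 mg/L
k = ln2 / t½ = 0.693147 / 43.6 = 0.01590 h⁻¹
Fraction remaining after one interval: r = e^(−kτ) = e^(−0.01590 × 66.5) = 0.3474
Before dose 4, 3 doses have been given (aged 1τ, 2τ, 3τ).
C_trough = C₀ × (r + r² + … + r^3) = C₀ × r(1−r^3)/(1−r)
        = 12.68 × 0.3474 × (1 − 0.04193) / (1 − 0.3474) = 6.467 mg/L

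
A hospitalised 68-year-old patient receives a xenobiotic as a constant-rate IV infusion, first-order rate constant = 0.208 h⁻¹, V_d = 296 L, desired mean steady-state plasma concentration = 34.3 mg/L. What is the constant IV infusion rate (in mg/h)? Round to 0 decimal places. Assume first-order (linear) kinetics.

2112 mg/h

CL = k × Vd = 0.2080 × 296 = 61.57 L/h
At steady state, infusion rate R₀ = Css × CL = 34.3 × 61.57 = 2112 mg/h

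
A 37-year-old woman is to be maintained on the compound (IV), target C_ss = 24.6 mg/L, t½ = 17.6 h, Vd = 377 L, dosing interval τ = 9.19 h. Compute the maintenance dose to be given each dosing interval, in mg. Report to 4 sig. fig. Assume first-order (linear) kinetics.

k = ln2 / t½ = 0.693147 / 17.6 = 0.03938 h⁻¹
CL = k × Vd = 0.03938 × 377 = 14.85 L/h
At steady state, Dose/τ = Css × CL.
Dose = Css × CL × τ = 24.6 × 14.85 × 9.19 = 3357 mg

3357 mg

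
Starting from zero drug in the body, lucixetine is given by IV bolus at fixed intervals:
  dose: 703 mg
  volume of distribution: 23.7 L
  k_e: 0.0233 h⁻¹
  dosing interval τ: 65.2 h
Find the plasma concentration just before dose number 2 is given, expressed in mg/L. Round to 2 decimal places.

6.49 mg/L

C₀ per dose = Dose / Vd = 703 / 23.7 = 29.66 mg/L
Fraction remaining after one interval: r = e^(−kτ) = e^(−0.02330 × 65.2) = 0.2189
Before dose 2, 1 dose has been given (aged 1τ).
C_trough = C₀ × r = 29.66 × 0.2189 = 6.493 mg/L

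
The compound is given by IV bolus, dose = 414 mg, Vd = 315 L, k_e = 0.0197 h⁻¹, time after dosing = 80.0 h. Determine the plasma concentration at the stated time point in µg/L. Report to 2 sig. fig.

C₀ = Dose / Vd = 414.0 / 315 = 1.314 mg/L
C = C₀ · e^(−k·t) = 1.314 × e^(−0.01970 × 80.0)
  = 1.314 × 0.2068 = 0.2717 mg/L
Convert: 0.2717 mg/L × 1000 = 271.7 µg/L

270 µg/L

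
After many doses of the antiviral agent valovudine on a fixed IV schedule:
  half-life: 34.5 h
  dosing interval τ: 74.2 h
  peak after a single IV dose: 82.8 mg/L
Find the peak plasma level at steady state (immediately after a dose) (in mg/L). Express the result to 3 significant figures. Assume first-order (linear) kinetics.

107 mg/L

k = ln2 / t½ = 0.693147 / 34.5 = 0.02009 h⁻¹
e^(−kτ) = e^(−0.02009 × 74.2) = 0.2252
Accumulation ratio R = 1 / (1 − e^(−kτ)) = 1 / (1 − 0.2252) = 1.291
Steady-state peak = C₀ × R = 82.8 × 1.291 = 106.9 mg/L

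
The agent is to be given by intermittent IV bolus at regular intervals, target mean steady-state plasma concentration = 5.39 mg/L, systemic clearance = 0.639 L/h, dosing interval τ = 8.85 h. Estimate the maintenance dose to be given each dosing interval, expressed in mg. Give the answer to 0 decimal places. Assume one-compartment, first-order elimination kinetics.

At steady state, Dose/τ = Css × CL.
Dose = Css × CL × τ = 5.39 × 0.6390 × 8.85 = 30.48 mg

30 mg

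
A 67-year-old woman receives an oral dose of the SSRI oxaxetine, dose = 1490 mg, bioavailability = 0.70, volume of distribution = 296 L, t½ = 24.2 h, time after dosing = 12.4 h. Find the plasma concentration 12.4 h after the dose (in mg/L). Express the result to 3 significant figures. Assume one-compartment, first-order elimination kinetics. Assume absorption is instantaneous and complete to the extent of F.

2.47 mg/L

Amount reaching circulation = F × Dose = 0.70 × 1490 = 1043 mg
C₀ = F·Dose / Vd = 1043 / 296 = 3.524 mg/L
k = ln2 / t½ = 0.693147 / 24.2 = 0.02864 h⁻¹
C = C₀ · e^(−k·t) = 3.524 × e^(−0.02864 × 12.4)
  = 3.524 × 0.7011 = 2.471 mg/L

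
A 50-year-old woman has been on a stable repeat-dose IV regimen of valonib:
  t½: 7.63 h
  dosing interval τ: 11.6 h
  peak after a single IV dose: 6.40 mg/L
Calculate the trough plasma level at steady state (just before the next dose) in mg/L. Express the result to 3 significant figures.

k = ln2 / t½ = 0.693147 / 7.63 = 0.09084 h⁻¹
e^(−kτ) = e^(−0.09084 × 11.6) = 0.3486
Accumulation ratio R = 1 / (1 − e^(−kτ)) = 1 / (1 − 0.3486) = 1.535
Steady-state trough = C₀ × R × e^(−kτ) = 6.40 × 1.535 × 0.3486 = 3.425 mg/L

3.43 mg/L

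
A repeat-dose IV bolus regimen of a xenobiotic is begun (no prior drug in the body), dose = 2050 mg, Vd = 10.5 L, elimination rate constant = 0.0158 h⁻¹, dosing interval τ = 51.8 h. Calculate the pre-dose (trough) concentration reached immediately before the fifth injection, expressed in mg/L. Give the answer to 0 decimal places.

148 mg/L

C₀ per dose = Dose / Vd = 2050 / 10.5 = 195.2 mg/L
Fraction remaining after one interval: r = e^(−kτ) = e^(−0.01580 × 51.8) = 0.4411
Before dose 5, 4 doses have been given (aged 1τ, 2τ, 3τ, 4τ).
C_trough = C₀ × (r + r² + … + r^4) = C₀ × r(1−r^4)/(1−r)
        = 195.2 × 0.4411 × (1 − 0.03786) / (1 − 0.4411) = 148.2 mg/L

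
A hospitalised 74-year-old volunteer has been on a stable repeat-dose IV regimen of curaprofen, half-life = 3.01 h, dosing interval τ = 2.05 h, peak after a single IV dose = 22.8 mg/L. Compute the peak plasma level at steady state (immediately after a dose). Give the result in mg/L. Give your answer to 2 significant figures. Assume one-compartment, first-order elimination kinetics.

61 mg/L

k = ln2 / t½ = 0.693147 / 3.01 = 0.2303 h⁻¹
e^(−kτ) = e^(−0.2303 × 2.05) = 0.6237
Accumulation ratio R = 1 / (1 − e^(−kτ)) = 1 / (1 − 0.6237) = 2.657
Steady-state peak = C₀ × R = 22.8 × 2.657 = 60.58 mg/L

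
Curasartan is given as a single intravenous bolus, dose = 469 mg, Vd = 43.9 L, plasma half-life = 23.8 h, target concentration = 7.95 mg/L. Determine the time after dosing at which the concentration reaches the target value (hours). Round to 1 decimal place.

10.1 h

C₀ = Dose / Vd = 469.0 / 43.9 = 10.68 mg/L
k = ln2 / t½ = 0.693147 / 23.8 = 0.02912 h⁻¹
t = ln(C₀ / C) / k = ln(10.68 / 7.95) / 0.02912
  = ln(1.343) / 0.02912 = 0.2949 / 0.02912 = 10.13 h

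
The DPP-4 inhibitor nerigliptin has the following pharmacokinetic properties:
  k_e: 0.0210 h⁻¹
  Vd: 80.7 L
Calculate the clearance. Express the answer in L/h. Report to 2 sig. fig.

CL = k × Vd = 0.0210 × 80.7 = 1.695 L/h

1.7 L/h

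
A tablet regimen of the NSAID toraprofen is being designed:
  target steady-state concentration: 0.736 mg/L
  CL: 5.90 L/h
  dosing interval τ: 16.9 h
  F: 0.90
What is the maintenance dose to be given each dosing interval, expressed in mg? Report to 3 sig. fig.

81.5 mg

At steady state, F × (Dose/τ) = Css × CL.
Dose = Css × CL × τ / F = 0.736 × 5.900 × 16.9 / 0.90 = 81.54 mg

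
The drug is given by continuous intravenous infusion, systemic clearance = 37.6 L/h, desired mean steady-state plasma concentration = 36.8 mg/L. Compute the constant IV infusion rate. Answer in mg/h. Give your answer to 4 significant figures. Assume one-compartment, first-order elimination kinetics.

1384 mg/h

At steady state, infusion rate R₀ = Css × CL = 36.8 × 37.60 = 1384 mg/h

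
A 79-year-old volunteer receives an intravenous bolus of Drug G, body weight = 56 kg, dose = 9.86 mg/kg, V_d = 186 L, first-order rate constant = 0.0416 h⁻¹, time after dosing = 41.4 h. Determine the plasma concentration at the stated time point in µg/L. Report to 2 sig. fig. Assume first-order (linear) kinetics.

530 µg/L

Total dose = 9.86 × 56 = 552.2 mg
C₀ = Dose / Vd = 552.2 / 186 = 2.969 mg/L
C = C₀ · e^(−k·t) = 2.969 × e^(−0.04160 × 41.4)
  = 2.969 × 0.1787 = 0.5306 mg/L
Convert: 0.5306 mg/L × 1000 = 530.6 µg/L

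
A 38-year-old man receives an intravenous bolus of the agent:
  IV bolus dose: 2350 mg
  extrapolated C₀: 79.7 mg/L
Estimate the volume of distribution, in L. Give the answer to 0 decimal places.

Vd = Dose / C₀ = 2350 / 79.7 = 29.49 L

29 L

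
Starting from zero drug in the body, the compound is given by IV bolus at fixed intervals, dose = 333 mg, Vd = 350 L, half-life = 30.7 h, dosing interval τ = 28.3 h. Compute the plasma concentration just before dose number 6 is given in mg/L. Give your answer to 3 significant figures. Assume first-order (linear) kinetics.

1.02 mg/L

C₀ per dose = Dose / Vd = 333 / 350 = 0.9514 mg/L
k = ln2 / t½ = 0.693147 / 30.7 = 0.02258 h⁻¹
Fraction remaining after one interval: r = e^(−kτ) = e^(−0.02258 × 28.3) = 0.5278
Before dose 6, 5 doses have been given (aged 1τ, 2τ, 3τ, 4τ, 5τ).
C_trough = C₀ × (r + r² + … + r^5) = C₀ × r(1−r^5)/(1−r)
        = 0.9514 × 0.5278 × (1 − 0.04096) / (1 − 0.5278) = 1.020 mg/L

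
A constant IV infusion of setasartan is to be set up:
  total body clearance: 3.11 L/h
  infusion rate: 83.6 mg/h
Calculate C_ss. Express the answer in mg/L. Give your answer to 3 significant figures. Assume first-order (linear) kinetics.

At steady state Css = R₀ / CL = 83.6 / 3.110 = 26.88 mg/L

26.9 mg/L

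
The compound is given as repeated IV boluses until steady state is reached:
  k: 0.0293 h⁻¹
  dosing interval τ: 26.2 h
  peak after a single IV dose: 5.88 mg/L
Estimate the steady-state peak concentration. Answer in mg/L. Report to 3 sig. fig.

e^(−kτ) = e^(−0.02930 × 26.2) = 0.4641
Accumulation ratio R = 1 / (1 − e^(−kτ)) = 1 / (1 − 0.4641) = 1.866
Steady-state peak = C₀ × R = 5.88 × 1.866 = 10.97 mg/L

11.0 mg/L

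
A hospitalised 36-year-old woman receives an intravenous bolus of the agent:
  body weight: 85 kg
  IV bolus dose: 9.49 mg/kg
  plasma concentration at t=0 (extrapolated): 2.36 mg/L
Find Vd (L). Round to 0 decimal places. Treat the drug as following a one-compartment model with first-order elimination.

342 L

Dose = 9.49 × 85 = 806.7 mg
Vd = Dose / C₀ = 806.7 / 2.36 = 341.8 L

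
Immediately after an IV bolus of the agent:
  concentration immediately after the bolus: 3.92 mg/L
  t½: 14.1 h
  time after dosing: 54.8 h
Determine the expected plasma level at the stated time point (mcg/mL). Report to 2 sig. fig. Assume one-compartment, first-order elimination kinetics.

0.27 mcg/mL

k = ln2 / t½ = 0.693147 / 14.1 = 0.04916 h⁻¹
C = C₀ · e^(−k·t) = 3.920 × e^(−0.04916 × 54.8)
  = 3.920 × 0.06761 = 0.2650 mg/L
(0.2650 mg/L = 0.2650 mcg/mL)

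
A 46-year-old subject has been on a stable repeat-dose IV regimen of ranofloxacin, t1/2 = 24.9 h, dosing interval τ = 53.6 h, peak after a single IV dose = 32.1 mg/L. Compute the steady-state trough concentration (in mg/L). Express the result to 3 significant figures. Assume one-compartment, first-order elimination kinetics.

9.31 mg/L

k = ln2 / t½ = 0.693147 / 24.9 = 0.02784 h⁻¹
e^(−kτ) = e^(−0.02784 × 53.6) = 0.2249
Accumulation ratio R = 1 / (1 − e^(−kτ)) = 1 / (1 − 0.2249) = 1.290
Steady-state trough = C₀ × R × e^(−kτ) = 32.1 × 1.290 × 0.2249 = 9.313 mg/L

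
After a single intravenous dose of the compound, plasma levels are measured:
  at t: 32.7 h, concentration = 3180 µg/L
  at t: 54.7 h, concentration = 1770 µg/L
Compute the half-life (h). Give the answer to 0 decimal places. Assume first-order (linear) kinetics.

k = ln(C₁/C₂) / (t₂ − t₁) = ln(3180/1770) / (54.7 − 32.7)
  = 0.5859 / 22.00 = 0.02663 h⁻¹
t½ = ln2 / k = 0.693147 / 0.02663 = 26.03 h

26 h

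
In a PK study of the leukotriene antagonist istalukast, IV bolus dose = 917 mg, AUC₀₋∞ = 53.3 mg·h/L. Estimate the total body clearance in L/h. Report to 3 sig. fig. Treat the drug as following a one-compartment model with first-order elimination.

CL = Dose / AUC = 917 / 53.3 = 17.20 L/h

17.2 L/h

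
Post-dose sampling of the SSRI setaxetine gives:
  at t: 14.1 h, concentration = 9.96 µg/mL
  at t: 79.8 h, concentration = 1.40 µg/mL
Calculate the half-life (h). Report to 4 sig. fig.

23.21 h

k = ln(C₁/C₂) / (t₂ − t₁) = ln(9.96/1.40) / (79.8 − 14.1)
  = 1.962 / 65.70 = 0.02986 h⁻¹
t½ = ln2 / k = 0.693147 / 0.02986 = 23.21 h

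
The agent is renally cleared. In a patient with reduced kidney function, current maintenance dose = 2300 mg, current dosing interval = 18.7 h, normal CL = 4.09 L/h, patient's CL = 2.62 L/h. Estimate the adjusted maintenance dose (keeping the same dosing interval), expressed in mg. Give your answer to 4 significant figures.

1473 mg

To keep the same average steady-state level, dosing rate must scale with clearance.
CL ratio = 2.62 / 4.09 = 0.6406
New dose (same interval) = 2300 × 0.6406 = 1473 mg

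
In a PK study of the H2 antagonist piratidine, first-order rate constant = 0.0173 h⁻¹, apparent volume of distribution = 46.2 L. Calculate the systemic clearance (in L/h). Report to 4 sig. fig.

CL = k × Vd = 0.0173 × 46.2 = 0.7993 L/h

0.7993 L/h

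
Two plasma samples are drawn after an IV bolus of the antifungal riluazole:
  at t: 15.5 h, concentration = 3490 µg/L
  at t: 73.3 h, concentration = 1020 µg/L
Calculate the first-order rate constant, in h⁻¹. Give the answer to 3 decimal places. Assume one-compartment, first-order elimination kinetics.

k = ln(C₁/C₂) / (t₂ − t₁) = ln(3490/1020) / (73.3 − 15.5)
  = 1.230 / 57.80 = 0.02128 h⁻¹

0.021 h⁻¹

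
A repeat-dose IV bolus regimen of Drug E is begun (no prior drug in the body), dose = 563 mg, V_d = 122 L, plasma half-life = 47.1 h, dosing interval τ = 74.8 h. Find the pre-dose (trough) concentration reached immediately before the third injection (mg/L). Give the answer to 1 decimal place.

C₀ per dose = Dose / Vd = 563 / 122 = 4.615 mg/L
k = ln2 / t½ = 0.693147 / 47.1 = 0.01472 h⁻¹
Fraction remaining after one interval: r = e^(−kτ) = e^(−0.01472 × 74.8) = 0.3325
Before dose 3, 2 doses have been given (aged 1τ, 2τ).
C_trough = C₀ × (r + r²) = 4.615 × (0.3325 + 0.1106) = 2.045 mg/L

2.0 mg/L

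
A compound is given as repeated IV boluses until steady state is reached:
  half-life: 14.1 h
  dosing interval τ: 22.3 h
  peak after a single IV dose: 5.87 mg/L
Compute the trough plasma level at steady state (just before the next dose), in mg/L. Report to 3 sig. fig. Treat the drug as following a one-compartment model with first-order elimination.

k = ln2 / t½ = 0.693147 / 14.1 = 0.04916 h⁻¹
e^(−kτ) = e^(−0.04916 × 22.3) = 0.3341
Accumulation ratio R = 1 / (1 − e^(−kτ)) = 1 / (1 − 0.3341) = 1.502
Steady-state trough = C₀ × R × e^(−kτ) = 5.87 × 1.502 × 0.3341 = 2.946 mg/L

2.95 mg/L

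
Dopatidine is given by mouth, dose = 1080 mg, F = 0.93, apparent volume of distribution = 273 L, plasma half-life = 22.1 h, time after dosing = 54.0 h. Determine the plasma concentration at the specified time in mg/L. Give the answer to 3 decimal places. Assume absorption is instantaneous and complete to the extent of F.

0.676 mg/L

Amount reaching circulation = F × Dose = 0.93 × 1080 = 1004 mg
C₀ = F·Dose / Vd = 1004 / 273 = 3.678 mg/L
k = ln2 / t½ = 0.693147 / 22.1 = 0.03136 h⁻¹
C = C₀ · e^(−k·t) = 3.678 × e^(−0.03136 × 54.0)
  = 3.678 × 0.1839 = 0.6764 mg/L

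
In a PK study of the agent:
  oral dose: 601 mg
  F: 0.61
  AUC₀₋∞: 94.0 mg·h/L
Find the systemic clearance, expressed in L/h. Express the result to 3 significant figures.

CL = F·Dose / AUC = 0.61 × 601 / 94.0 = 3.900 L/h

3.90 L/h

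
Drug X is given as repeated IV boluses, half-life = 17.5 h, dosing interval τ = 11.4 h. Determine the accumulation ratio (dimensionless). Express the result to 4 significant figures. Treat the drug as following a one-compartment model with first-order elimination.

k = ln2 / t½ = 0.693147 / 17.5 = 0.03961 h⁻¹
e^(−kτ) = e^(−0.03961 × 11.4) = 0.6366
Accumulation ratio R = 1 / (1 − e^(−kτ)) = 1 / (1 − 0.6366) = 2.752

2.752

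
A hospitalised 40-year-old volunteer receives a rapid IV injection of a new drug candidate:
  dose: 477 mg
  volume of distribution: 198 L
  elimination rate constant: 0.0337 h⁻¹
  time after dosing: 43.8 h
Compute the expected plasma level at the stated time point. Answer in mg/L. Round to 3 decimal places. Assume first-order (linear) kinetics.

0.551 mg/L

C₀ = Dose / Vd = 477.0 / 198 = 2.409 mg/L
C = C₀ · e^(−k·t) = 2.409 × e^(−0.03370 × 43.8)
  = 2.409 × 0.2285 = 0.5505 mg/L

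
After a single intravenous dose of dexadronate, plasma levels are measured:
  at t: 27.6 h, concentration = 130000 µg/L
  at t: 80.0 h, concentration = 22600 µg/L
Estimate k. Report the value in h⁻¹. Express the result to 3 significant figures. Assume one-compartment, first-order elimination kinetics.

0.0334 h⁻¹

k = ln(C₁/C₂) / (t₂ − t₁) = ln(130000/22600) / (80.0 − 27.6)
  = 1.750 / 52.40 = 0.03340 h⁻¹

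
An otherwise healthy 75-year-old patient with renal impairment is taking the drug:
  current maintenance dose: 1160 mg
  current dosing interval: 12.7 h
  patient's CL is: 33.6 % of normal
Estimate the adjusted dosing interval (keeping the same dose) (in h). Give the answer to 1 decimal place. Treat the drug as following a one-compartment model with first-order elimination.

To keep the same average steady-state level, dosing rate must scale with clearance.
CL ratio = 33.6 / 100 = 0.3360
New interval (same dose) = 12.7 / 0.3360 = 37.80 h

37.8 h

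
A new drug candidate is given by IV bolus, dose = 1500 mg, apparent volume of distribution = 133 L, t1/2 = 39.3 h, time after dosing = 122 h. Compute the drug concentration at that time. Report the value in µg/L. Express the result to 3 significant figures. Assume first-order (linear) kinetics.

1310 µg/L

C₀ = Dose / Vd = 1500 / 133 = 11.28 mg/L
k = ln2 / t½ = 0.693147 / 39.3 = 0.01764 h⁻¹
C = C₀ · e^(−k·t) = 11.28 × e^(−0.01764 × 122)
  = 11.28 × 0.1162 = 1.311 mg/L
Convert: 1.311 mg/L × 1000 = 1311 µg/L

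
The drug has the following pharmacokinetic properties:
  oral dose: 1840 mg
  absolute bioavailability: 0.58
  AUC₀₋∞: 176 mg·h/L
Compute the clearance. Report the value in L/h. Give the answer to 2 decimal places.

CL = F·Dose / AUC = 0.58 × 1840 / 176 = 6.064 L/h

6.06 L/h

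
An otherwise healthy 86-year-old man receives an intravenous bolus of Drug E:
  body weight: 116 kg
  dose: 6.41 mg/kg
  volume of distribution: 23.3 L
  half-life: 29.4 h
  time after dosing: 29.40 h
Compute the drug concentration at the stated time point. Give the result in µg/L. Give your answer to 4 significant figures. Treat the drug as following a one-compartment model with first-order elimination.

Total dose = 6.41 × 116 = 743.6 mg
C₀ = Dose / Vd = 743.6 / 23.3 = 31.91 mg/L
k = ln2 / t½ = 0.693147 / 29.4 = 0.02358 h⁻¹
t / t½ = 29.40 / 29.4 = 1 half-lives
C = C₀ × (1/2)^1 = 31.91 × 0.5000 = 15.96 mg/L
Convert: 15.96 mg/L × 1000 = 15960 µg/L

15960 µg/L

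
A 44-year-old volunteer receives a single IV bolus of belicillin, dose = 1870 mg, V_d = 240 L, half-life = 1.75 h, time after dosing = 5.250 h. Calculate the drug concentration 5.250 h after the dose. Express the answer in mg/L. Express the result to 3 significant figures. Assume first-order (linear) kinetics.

0.974 mg/L

C₀ = Dose / Vd = 1870 / 240 = 7.792 mg/L
k = ln2 / t½ = 0.693147 / 1.75 = 0.3961 h⁻¹
t / t½ = 5.250 / 1.75 = 3 half-lives
C = C₀ × (1/2)^3 = 7.792 × 0.1250 = 0.9740 mg/L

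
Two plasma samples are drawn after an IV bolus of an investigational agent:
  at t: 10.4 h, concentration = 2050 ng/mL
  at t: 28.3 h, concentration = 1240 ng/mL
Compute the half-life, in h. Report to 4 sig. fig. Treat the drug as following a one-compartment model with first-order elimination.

24.68 h

k = ln(C₁/C₂) / (t₂ − t₁) = ln(2050/1240) / (28.3 − 10.4)
  = 0.5027 / 17.90 = 0.02808 h⁻¹
t½ = ln2 / k = 0.693147 / 0.02808 = 24.68 h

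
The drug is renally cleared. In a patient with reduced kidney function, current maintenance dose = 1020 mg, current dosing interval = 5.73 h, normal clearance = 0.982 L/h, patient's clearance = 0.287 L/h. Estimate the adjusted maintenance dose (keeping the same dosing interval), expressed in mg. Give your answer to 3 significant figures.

298 mg

To keep the same average steady-state level, dosing rate must scale with clearance.
CL ratio = 0.287 / 0.982 = 0.2923
New dose (same interval) = 1020 × 0.2923 = 298.1 mg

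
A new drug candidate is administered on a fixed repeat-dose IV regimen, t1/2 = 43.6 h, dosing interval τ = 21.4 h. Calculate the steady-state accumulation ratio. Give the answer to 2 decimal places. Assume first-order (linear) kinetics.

3.47

k = ln2 / t½ = 0.693147 / 43.6 = 0.01590 h⁻¹
e^(−kτ) = e^(−0.01590 × 21.4) = 0.7116
Accumulation ratio R = 1 / (1 − e^(−kτ)) = 1 / (1 − 0.7116) = 3.467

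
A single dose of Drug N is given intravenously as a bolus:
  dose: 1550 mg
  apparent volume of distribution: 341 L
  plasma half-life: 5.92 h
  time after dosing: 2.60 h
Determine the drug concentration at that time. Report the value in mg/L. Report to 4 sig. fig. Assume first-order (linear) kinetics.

3.352 mg/L

C₀ = Dose / Vd = 1550 / 341 = 4.545 mg/L
k = ln2 / t½ = 0.693147 / 5.92 = 0.1171 h⁻¹
C = C₀ · e^(−k·t) = 4.545 × e^(−0.1171 × 2.60)
  = 4.545 × 0.7375 = 3.352 mg/L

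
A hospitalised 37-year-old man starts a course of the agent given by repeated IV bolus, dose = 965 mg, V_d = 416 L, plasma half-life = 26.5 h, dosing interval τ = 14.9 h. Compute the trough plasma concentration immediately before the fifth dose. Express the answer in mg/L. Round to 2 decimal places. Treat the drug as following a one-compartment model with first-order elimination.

3.84 mg/L

C₀ per dose = Dose / Vd = 965 / 416 = 2.320 mg/L
k = ln2 / t½ = 0.693147 / 26.5 = 0.02616 h⁻¹
Fraction remaining after one interval: r = e^(−kτ) = e^(−0.02616 × 14.9) = 0.6772
Before dose 5, 4 doses have been given (aged 1τ, 2τ, 3τ, 4τ).
C_trough = C₀ × (r + r² + … + r^4) = C₀ × r(1−r^4)/(1−r)
        = 2.320 × 0.6772 × (1 − 0.2103) / (1 − 0.6772) = 3.844 mg/L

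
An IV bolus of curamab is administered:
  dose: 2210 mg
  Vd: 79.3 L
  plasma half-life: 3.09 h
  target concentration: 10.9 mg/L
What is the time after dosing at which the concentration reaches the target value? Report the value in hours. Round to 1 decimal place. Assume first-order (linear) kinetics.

C₀ = Dose / Vd = 2210 / 79.3 = 27.87 mg/L
k = ln2 / t½ = 0.693147 / 3.09 = 0.2243 h⁻¹
t = ln(C₀ / C) / k = ln(27.87 / 10.9) / 0.2243
  = ln(2.557) / 0.2243 = 0.9388 / 0.2243 = 4.185 h

4.2 h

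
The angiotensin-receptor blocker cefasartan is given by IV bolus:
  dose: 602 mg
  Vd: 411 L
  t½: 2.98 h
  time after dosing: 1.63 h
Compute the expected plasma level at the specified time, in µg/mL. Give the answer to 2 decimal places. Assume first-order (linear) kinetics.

C₀ = Dose / Vd = 602.0 / 411 = 1.465 mg/L
k = ln2 / t½ = 0.693147 / 2.98 = 0.2326 h⁻¹
C = C₀ · e^(−k·t) = 1.465 × e^(−0.2326 × 1.63)
  = 1.465 × 0.6845 = 1.003 mg/L
(1.003 mg/L = 1.003 µg/mL)

1.00 µg/mL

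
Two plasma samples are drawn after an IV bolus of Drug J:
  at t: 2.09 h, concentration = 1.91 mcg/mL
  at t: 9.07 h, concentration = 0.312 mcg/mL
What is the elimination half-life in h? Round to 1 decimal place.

2.7 h

k = ln(C₁/C₂) / (t₂ − t₁) = ln(1.91/0.312) / (9.07 − 2.09)
  = 1.812 / 6.980 = 0.2596 h⁻¹
t½ = ln2 / k = 0.693147 / 0.2596 = 2.670 h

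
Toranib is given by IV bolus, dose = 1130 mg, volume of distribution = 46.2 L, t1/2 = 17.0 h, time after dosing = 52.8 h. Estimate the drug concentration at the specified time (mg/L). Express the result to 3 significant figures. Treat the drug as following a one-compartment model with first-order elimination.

C₀ = Dose / Vd = 1130 / 46.2 = 24.46 mg/L
k = ln2 / t½ = 0.693147 / 17.0 = 0.04077 h⁻¹
C = C₀ · e^(−k·t) = 24.46 × e^(−0.04077 × 52.8)
  = 24.46 × 0.1162 = 2.842 mg/L

2.84 mg/L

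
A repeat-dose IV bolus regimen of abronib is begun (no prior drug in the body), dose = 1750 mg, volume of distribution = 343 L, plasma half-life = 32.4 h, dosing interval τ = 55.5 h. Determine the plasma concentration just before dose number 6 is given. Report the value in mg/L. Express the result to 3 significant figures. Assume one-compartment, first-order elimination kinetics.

C₀ per dose = Dose / Vd = 1750 / 343 = 5.102 mg/L
k = ln2 / t½ = 0.693147 / 32.4 = 0.02139 h⁻¹
Fraction remaining after one interval: r = e^(−kτ) = e^(−0.02139 × 55.5) = 0.3051
Before dose 6, 5 doses have been given (aged 1τ, 2τ, 3τ, 4τ, 5τ).
C_trough = C₀ × (r + r² + … + r^5) = C₀ × r(1−r^5)/(1−r)
        = 5.102 × 0.3051 × (1 − 0.002644) / (1 − 0.3051) = 2.234 mg/L

2.23 mg/L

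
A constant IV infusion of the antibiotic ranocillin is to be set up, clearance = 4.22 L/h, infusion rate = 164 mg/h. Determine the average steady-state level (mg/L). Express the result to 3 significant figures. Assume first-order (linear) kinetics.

At steady state Css = R₀ / CL = 164 / 4.220 = 38.86 mg/L

38.9 mg/L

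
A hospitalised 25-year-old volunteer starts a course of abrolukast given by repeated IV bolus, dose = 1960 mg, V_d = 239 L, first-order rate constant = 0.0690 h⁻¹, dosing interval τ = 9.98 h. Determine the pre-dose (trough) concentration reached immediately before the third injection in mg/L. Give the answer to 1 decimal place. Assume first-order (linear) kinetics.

C₀ per dose = Dose / Vd = 1960 / 239 = 8.201 mg/L
Fraction remaining after one interval: r = e^(−kτ) = e^(−0.06900 × 9.98) = 0.5023
Before dose 3, 2 doses have been given (aged 1τ, 2τ).
C_trough = C₀ × (r + r²) = 8.201 × (0.5023 + 0.2523) = 6.188 mg/L

6.2 mg/L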